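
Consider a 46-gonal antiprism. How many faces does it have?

94

An antiprism on an n-gon has two n-gon caps and 2n triangles: V = 2·46 = 92, E = 4·46 = 184, F = 2·46 + 2 = 94.
Check: V − E + F = 92 − 184 + 94 = 2.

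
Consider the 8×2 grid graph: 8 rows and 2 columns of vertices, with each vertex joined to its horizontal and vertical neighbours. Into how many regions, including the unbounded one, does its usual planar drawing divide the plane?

8

The grid has V = 8·2 = 16 vertices and E = 8·1 + 2·7 = 22 edges.
F = 2 − V + E = 2 − 16 + 22 = 8.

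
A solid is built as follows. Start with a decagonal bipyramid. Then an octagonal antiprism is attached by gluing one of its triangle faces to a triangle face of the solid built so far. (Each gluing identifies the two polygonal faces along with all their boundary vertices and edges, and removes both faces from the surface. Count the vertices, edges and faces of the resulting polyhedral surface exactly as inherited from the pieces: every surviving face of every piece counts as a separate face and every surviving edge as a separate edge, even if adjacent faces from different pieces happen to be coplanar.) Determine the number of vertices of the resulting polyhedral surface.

25

A decagonal bipyramid: V=12, E=30, F=20.
Attach an octagonal antiprism (V=16, E=32, F=18) along a 3-gon: merge 3 vertices and 3 edges, delete both glued faces → V=25, E=59, F=36.
Check: V − E + F = 25 − 59 + 36 = 2.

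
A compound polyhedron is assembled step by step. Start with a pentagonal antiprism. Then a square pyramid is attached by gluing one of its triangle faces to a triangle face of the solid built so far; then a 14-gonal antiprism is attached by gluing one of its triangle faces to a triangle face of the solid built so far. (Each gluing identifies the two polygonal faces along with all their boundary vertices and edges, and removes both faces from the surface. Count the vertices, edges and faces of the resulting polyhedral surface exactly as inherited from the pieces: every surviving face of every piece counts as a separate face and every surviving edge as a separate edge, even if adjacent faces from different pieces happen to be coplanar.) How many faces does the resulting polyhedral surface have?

A pentagonal antiprism: V=10, E=20, F=12.
Attach a square pyramid (V=5, E=8, F=5) along a 3-gon: merge 3 vertices and 3 edges, delete both glued faces → V=12, E=25, F=15.
Attach a 14-gonal antiprism (V=28, E=56, F=30) along a 3-gon: merge 3 vertices and 3 edges, delete both glued faces → V=37, E=78, F=43.
Check: V − E + F = 37 − 78 + 43 = 2.

43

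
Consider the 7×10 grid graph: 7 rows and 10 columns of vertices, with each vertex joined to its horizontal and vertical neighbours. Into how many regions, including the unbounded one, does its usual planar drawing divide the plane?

55

The grid has V = 7·10 = 70 vertices and E = 7·9 + 10·6 = 123 edges.
F = 2 − V + E = 2 − 70 + 123 = 55.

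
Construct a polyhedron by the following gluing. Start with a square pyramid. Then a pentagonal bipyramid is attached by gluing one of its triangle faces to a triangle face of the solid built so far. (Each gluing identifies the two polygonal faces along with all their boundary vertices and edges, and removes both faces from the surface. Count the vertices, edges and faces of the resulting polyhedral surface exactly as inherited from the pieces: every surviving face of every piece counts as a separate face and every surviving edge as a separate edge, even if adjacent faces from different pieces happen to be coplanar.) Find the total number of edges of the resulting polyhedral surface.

A square pyramid: V=5, E=8, F=5.
Attach a pentagonal bipyramid (V=7, E=15, F=10) along a 3-gon: merge 3 vertices and 3 edges, delete both glued faces → V=9, E=20, F=13.
Check: V − E + F = 9 − 20 + 13 = 2.

20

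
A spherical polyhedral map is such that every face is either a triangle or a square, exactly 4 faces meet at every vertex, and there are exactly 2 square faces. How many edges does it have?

16

Let x be the number of triangles; then F = 2 + x.
Edge–face incidences: 2E = 4·2 + 3·x = 8 + 3x.
Every vertex has degree 4, so 4V = 2E.
Euler: V − E + F = 2 ⇒ (2E)/4 − E + (2 + x) = 2.
Multiply by 8: 2·(2E) − 4·(2E) + 8·(2 + x) = 16, i.e. 16 + 8x − 2·(8 + 3x) = 16.
Collecting terms: 2x = 16, so x = 8.
Then 2E = 8 + 3·8 = 32, so E = 16, V = 2E/4 = 8, F = 2 + 8 = 10.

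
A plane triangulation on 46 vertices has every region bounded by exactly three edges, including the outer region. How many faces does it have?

88

In a plane triangulation 3F = 2E and V − E + F = 2, so F = 2V − 4 = 2·46 − 4 = 88.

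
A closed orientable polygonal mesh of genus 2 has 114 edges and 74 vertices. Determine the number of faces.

For a closed orientable surface of genus 2, χ = 2 − 2·2 = -2.
F = -2 − V + E = -2 − 74 + 114 = 38.

38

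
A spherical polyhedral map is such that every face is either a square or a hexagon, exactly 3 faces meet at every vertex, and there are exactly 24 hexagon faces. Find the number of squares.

6

Let x be the number of squares; then F = 24 + x.
Edge–face incidences: 2E = 6·24 + 4·x = 144 + 4x.
Every vertex has degree 3, so 3V = 2E.
Euler: V − E + F = 2 ⇒ (2E)/3 − E + (24 + x) = 2.
Multiply by 6: 2·(2E) − 3·(2E) + 6·(24 + x) = 12, i.e. 144 + 6x − (144 + 4x) = 12.
Collecting terms: 2x = 12, so x = 6.
Then 2E = 144 + 4·6 = 168, so E = 84, V = 2E/3 = 56, F = 24 + 6 = 30.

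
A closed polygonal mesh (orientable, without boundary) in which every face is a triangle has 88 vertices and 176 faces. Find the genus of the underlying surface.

Every face is a triangle, so 2E = 3·176 = 528, giving E = 264.
χ = V − E + F = 88 − 264 + 176 = 0.
For a closed orientable surface χ = 2 − 2g, so g = (2 − (0))/2 = 1.

1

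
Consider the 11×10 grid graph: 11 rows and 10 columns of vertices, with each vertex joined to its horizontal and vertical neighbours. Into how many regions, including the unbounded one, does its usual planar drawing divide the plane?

91

The grid has V = 11·10 = 110 vertices and E = 11·9 + 10·10 = 199 edges.
F = 2 − V + E = 2 − 110 + 199 = 91.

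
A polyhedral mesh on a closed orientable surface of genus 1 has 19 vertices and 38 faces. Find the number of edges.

57

For a closed orientable surface of genus 1, χ = 2 − 2·1 = 0.
E = V + F − (0) = 19 + 38 − (0) = 57.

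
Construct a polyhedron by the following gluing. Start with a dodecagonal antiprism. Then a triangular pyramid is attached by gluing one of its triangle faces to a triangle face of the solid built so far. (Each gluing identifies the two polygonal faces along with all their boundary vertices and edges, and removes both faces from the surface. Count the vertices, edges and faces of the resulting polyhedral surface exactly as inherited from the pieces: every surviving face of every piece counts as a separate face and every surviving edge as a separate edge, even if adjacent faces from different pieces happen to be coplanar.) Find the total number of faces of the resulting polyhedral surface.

28

A dodecagonal antiprism: V=24, E=48, F=26.
Attach a triangular pyramid (V=4, E=6, F=4) along a 3-gon: merge 3 vertices and 3 edges, delete both glued faces → V=25, E=51, F=28.
Check: V − E + F = 25 − 51 + 28 = 2.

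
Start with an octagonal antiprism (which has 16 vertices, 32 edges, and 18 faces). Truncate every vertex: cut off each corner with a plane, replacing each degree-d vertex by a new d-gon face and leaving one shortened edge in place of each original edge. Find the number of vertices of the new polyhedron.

64

Truncation replaces each original edge-end by a new vertex, so V′ = 2E = 64.
Each original edge survives, and each old vertex of degree d contributes d new edges; summing degrees gives Σd = 2E, so E′ = E + 2E = 3E = 96.
Each original face survives and each original vertex becomes one new face: F′ = F + V = 34.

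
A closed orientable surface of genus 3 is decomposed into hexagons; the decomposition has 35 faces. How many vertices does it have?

66

χ = 2 − 2·3 = -4, and every face is a hexagon so 6F = 2E.
E = 6·35/2 = 105. Then V = -4 + E − F = -4 + 105 − 35 = 66.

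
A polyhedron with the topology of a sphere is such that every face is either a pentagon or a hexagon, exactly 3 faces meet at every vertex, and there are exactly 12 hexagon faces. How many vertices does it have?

44

Let x be the number of pentagons; then F = 12 + x.
Edge–face incidences: 2E = 6·12 + 5·x = 72 + 5x.
Every vertex has degree 3, so 3V = 2E.
Euler: V − E + F = 2 ⇒ (2E)/3 − E + (12 + x) = 2.
Multiply by 6: 2·(2E) − 3·(2E) + 6·(12 + x) = 12, i.e. 72 + 6x − (72 + 5x) = 12.
Collecting terms: x = 12.
Then 2E = 72 + 5·12 = 132, so E = 66, V = 2E/3 = 44, F = 12 + 12 = 24.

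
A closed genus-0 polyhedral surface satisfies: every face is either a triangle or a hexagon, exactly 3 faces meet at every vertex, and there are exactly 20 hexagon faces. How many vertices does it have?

Let x be the number of triangles; then F = 20 + x.
Edge–face incidences: 2E = 6·20 + 3·x = 120 + 3x.
Every vertex has degree 3, so 3V = 2E.
Euler: V − E + F = 2 ⇒ (2E)/3 − E + (20 + x) = 2.
Multiply by 6: 2·(2E) − 3·(2E) + 6·(20 + x) = 12, i.e. 120 + 6x − (120 + 3x) = 12.
Collecting terms: 3x = 12, so x = 4.
Then 2E = 120 + 3·4 = 132, so E = 66, V = 2E/3 = 44, F = 20 + 4 = 24.

44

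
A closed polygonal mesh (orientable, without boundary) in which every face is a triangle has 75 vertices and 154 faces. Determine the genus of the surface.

Every face is a triangle, so 2E = 3·154 = 462, giving E = 231.
χ = V − E + F = 75 − 231 + 154 = -2.
For a closed orientable surface χ = 2 − 2g, so g = (2 − (-2))/2 = 2.

2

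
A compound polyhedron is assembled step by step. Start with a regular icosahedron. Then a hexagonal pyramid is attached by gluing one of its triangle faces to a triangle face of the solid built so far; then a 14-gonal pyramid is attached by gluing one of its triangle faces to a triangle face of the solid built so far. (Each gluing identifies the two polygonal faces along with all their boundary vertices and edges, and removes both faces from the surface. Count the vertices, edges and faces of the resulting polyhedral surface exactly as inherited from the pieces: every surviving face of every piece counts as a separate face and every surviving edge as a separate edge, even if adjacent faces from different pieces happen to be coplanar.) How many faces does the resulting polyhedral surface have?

38

A regular icosahedron: V=12, E=30, F=20.
Attach a hexagonal pyramid (V=7, E=12, F=7) along a 3-gon: merge 3 vertices and 3 edges, delete both glued faces → V=16, E=39, F=25.
Attach a 14-gonal pyramid (V=15, E=28, F=15) along a 3-gon: merge 3 vertices and 3 edges, delete both glued faces → V=28, E=64, F=38.
Check: V − E + F = 28 − 64 + 38 = 2.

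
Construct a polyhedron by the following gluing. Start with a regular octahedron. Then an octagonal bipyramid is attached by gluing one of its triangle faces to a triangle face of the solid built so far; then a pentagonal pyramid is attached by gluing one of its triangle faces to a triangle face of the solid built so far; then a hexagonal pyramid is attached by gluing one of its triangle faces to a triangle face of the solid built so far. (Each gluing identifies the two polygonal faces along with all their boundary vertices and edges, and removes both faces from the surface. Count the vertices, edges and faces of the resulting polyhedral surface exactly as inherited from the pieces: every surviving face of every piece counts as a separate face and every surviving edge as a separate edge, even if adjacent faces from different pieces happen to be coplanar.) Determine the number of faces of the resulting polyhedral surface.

A regular octahedron: V=6, E=12, F=8.
Attach an octagonal bipyramid (V=10, E=24, F=16) along a 3-gon: merge 3 vertices and 3 edges, delete both glued faces → V=13, E=33, F=22.
Attach a pentagonal pyramid (V=6, E=10, F=6) along a 3-gon: merge 3 vertices and 3 edges, delete both glued faces → V=16, E=40, F=26.
Attach a hexagonal pyramid (V=7, E=12, F=7) along a 3-gon: merge 3 vertices and 3 edges, delete both glued faces → V=20, E=49, F=31.
Check: V − E + F = 20 − 49 + 31 = 2.

31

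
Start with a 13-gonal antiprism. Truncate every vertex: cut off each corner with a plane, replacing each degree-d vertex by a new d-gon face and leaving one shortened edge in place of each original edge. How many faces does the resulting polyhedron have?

The base solid has V = 26, E = 52, F = 28.
Truncation replaces each original edge-end by a new vertex, so V′ = 2E = 104.
Each original edge survives, and each old vertex of degree d contributes d new edges; summing degrees gives Σd = 2E, so E′ = E + 2E = 3E = 156.
Each original face survives and each original vertex becomes one new face: F′ = F + V = 54.

54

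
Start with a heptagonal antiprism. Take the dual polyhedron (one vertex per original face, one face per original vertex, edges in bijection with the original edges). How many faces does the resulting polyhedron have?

The base solid has V = 14, E = 28, F = 16.
The dual swaps V and F and preserves E: V′ = F = 16, E′ = E = 28, F′ = V = 14.

14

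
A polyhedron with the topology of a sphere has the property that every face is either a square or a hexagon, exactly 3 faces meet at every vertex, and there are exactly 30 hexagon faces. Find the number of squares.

6

Let x be the number of squares; then F = 30 + x.
Edge–face incidences: 2E = 6·30 + 4·x = 180 + 4x.
Every vertex has degree 3, so 3V = 2E.
Euler: V − E + F = 2 ⇒ (2E)/3 − E + (30 + x) = 2.
Multiply by 6: 2·(2E) − 3·(2E) + 6·(30 + x) = 12, i.e. 180 + 6x − (180 + 4x) = 12.
Collecting terms: 2x = 12, so x = 6.
Then 2E = 180 + 4·6 = 204, so E = 102, V = 2E/3 = 68, F = 30 + 6 = 36.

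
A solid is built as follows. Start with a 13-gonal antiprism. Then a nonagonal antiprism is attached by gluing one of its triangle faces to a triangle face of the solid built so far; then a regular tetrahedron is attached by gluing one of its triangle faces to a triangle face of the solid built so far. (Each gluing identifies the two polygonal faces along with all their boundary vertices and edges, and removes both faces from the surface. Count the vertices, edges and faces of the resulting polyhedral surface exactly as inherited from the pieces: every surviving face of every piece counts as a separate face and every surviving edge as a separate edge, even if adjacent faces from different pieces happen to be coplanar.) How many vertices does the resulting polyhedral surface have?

A 13-gonal antiprism: V=26, E=52, F=28.
Attach a nonagonal antiprism (V=18, E=36, F=20) along a 3-gon: merge 3 vertices and 3 edges, delete both glued faces → V=41, E=85, F=46.
Attach a regular tetrahedron (V=4, E=6, F=4) along a 3-gon: merge 3 vertices and 3 edges, delete both glued faces → V=42, E=88, F=48.
Check: V − E + F = 42 − 88 + 48 = 2.

42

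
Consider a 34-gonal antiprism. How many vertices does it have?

An antiprism on an n-gon has two n-gon caps and 2n triangles: V = 2·34 = 68, E = 4·34 = 136, F = 2·34 + 2 = 70.

68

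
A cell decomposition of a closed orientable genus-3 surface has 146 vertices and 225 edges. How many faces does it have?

75

For a closed orientable surface of genus 3, χ = 2 − 2·3 = -4.
F = -4 − V + E = -4 − 146 + 225 = 75.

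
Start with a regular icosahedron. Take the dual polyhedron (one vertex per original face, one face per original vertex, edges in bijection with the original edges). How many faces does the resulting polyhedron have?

The base solid has V = 12, E = 30, F = 20.
The dual swaps V and F and preserves E: V′ = F = 20, E′ = E = 30, F′ = V = 12.

12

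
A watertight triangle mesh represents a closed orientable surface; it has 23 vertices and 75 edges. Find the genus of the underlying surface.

Every face is a triangle and each edge borders two faces, so 3F = 2·75, giving F = 50.
χ = V − E + F = 23 − 75 + 50 = -2.
For a closed orientable surface χ = 2 − 2g, so g = (2 − (-2))/2 = 2.

2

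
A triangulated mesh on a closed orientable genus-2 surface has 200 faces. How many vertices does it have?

98

χ = 2 − 2·2 = -2, and every face is a triangle so 3F = 2E.
E = 3·200/2 = 300. Then V = -2 + E − F = -2 + 300 − 200 = 98.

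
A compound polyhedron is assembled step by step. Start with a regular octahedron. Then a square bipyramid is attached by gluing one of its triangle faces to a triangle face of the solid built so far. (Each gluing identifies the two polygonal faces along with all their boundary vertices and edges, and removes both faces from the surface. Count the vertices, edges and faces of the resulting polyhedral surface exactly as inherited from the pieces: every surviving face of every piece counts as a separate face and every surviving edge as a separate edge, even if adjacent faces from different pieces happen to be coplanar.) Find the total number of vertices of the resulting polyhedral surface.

A regular octahedron: V=6, E=12, F=8.
Attach a square bipyramid (V=6, E=12, F=8) along a 3-gon: merge 3 vertices and 3 edges, delete both glued faces → V=9, E=21, F=14.
Check: V − E + F = 9 − 21 + 14 = 2.

9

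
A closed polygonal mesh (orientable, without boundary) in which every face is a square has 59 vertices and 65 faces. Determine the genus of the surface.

4

Every face is a square, so 2E = 4·65 = 260, giving E = 130.
χ = V − E + F = 59 − 130 + 65 = -6.
For a closed orientable surface χ = 2 − 2g, so g = (2 − (-6))/2 = 4.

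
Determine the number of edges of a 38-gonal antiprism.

An antiprism on an n-gon has two n-gon caps and 2n triangles: V = 2·38 = 76, E = 4·38 = 152, F = 2·38 + 2 = 78.
Check: V − E + F = 76 − 152 + 78 = 2.

152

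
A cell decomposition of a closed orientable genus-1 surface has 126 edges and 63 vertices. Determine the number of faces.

For a closed orientable surface of genus 1, χ = 2 − 2·1 = 0.
F = 0 − V + E = 0 − 63 + 126 = 63.

63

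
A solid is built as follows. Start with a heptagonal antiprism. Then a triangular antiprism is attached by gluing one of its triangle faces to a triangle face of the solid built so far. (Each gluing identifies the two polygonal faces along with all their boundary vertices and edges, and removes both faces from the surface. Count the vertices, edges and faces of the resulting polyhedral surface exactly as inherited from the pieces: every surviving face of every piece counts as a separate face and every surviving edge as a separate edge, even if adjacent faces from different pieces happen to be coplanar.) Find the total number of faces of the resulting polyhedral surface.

22

A heptagonal antiprism: V=14, E=28, F=16.
Attach a triangular antiprism (V=6, E=12, F=8) along a 3-gon: merge 3 vertices and 3 edges, delete both glued faces → V=17, E=37, F=22.
Check: V − E + F = 17 − 37 + 22 = 2.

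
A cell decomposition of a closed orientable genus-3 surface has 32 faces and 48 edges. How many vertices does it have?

12

For a closed orientable surface of genus 3, χ = 2 − 2·3 = -4.
V = -4 + E − F = -4 + 48 − 32 = 12.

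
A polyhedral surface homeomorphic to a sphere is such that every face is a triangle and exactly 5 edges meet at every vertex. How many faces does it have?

20

Each face has 3 edges and each edge borders two faces, so 2E = 3F.
Each vertex has degree 5, so 5V = 2E and hence V = 3F/5.
Euler: V − E + F = 2 ⇒ (3F/5) − (3F/2) + F = 2.
Multiply by 10: (6 − 15 + 10)F = 20, i.e. 1F = 20.
So F = 20, E = 3·20/2 = 30, V = 3·20/5 = 12.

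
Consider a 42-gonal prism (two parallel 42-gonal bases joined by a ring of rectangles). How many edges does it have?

126

A prism on an n-gon has two n-gon bases and n rectangular sides: V = 2·42 = 84, E = 3·42 = 126, F = 42 + 2 = 44.
Check: V − E + F = 84 − 126 + 44 = 2.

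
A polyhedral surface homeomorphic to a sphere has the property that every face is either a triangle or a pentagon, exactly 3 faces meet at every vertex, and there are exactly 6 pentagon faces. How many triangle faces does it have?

Let x be the number of triangles; then F = 6 + x.
Edge–face incidences: 2E = 5·6 + 3·x = 30 + 3x.
Every vertex has degree 3, so 3V = 2E.
Euler: V − E + F = 2 ⇒ (2E)/3 − E + (6 + x) = 2.
Multiply by 6: 2·(2E) − 3·(2E) + 6·(6 + x) = 12, i.e. 36 + 6x − (30 + 3x) = 12.
Collecting terms: 3x + 6 = 12, so 3x = 6, so x = 2.
Then 2E = 30 + 3·2 = 36, so E = 18, V = 2E/3 = 12, F = 6 + 2 = 8.

2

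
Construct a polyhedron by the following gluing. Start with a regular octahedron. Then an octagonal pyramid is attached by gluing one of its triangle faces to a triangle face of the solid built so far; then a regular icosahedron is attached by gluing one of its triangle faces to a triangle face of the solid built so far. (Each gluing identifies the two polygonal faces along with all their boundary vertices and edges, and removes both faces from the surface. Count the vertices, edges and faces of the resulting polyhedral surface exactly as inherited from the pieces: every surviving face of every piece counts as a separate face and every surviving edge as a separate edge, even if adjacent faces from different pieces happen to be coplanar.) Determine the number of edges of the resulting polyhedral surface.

A regular octahedron: V=6, E=12, F=8.
Attach an octagonal pyramid (V=9, E=16, F=9) along a 3-gon: merge 3 vertices and 3 edges, delete both glued faces → V=12, E=25, F=15.
Attach a regular icosahedron (V=12, E=30, F=20) along a 3-gon: merge 3 vertices and 3 edges, delete both glued faces → V=21, E=52, F=33.
Check: V − E + F = 21 − 52 + 33 = 2.

52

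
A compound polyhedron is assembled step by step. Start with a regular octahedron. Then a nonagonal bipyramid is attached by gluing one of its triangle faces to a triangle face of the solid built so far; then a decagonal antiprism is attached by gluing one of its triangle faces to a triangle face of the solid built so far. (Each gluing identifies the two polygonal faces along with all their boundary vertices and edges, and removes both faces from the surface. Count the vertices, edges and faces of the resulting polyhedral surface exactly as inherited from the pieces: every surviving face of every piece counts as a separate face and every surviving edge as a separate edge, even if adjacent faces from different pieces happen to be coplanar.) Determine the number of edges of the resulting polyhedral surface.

73

A regular octahedron: V=6, E=12, F=8.
Attach a nonagonal bipyramid (V=11, E=27, F=18) along a 3-gon: merge 3 vertices and 3 edges, delete both glued faces → V=14, E=36, F=24.
Attach a decagonal antiprism (V=20, E=40, F=22) along a 3-gon: merge 3 vertices and 3 edges, delete both glued faces → V=31, E=73, F=44.
Check: V − E + F = 31 − 73 + 44 = 2.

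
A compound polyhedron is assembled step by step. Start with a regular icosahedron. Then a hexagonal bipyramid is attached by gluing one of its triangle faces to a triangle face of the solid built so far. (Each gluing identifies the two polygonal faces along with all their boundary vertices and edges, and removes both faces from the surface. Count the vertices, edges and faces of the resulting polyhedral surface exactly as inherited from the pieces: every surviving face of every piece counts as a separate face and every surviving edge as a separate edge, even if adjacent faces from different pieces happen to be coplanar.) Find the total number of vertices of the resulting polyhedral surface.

17

A regular icosahedron: V=12, E=30, F=20.
Attach a hexagonal bipyramid (V=8, E=18, F=12) along a 3-gon: merge 3 vertices and 3 edges, delete both glued faces → V=17, E=45, F=30.
Check: V − E + F = 17 − 45 + 30 = 2.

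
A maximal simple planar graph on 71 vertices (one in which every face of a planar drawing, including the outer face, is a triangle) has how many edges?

In a plane triangulation 3F = 2E and V − E + F = 2, so E = 3V − 6 = 3·71 − 6 = 207.

207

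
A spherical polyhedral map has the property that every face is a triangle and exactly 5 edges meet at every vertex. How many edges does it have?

Each face has 3 edges and each edge borders two faces, so 2E = 3F.
Each vertex has degree 5, so 5V = 2E and hence V = 3F/5.
Euler: V − E + F = 2 ⇒ (3F/5) − (3F/2) + F = 2.
Multiply by 10: (6 − 15 + 10)F = 20, i.e. 1F = 20.
So F = 20, E = 3·20/2 = 30, V = 3·20/5 = 12.

30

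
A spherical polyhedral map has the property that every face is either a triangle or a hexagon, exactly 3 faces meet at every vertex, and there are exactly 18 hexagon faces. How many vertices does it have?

Let x be the number of triangles; then F = 18 + x.
Edge–face incidences: 2E = 6·18 + 3·x = 108 + 3x.
Every vertex has degree 3, so 3V = 2E.
Euler: V − E + F = 2 ⇒ (2E)/3 − E + (18 + x) = 2.
Multiply by 6: 2·(2E) − 3·(2E) + 6·(18 + x) = 12, i.e. 108 + 6x − (108 + 3x) = 12.
Collecting terms: 3x = 12, so x = 4.
Then 2E = 108 + 3·4 = 120, so E = 60, V = 2E/3 = 40, F = 18 + 4 = 22.

40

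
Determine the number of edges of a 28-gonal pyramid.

56

A pyramid on an n-gon base has one n-gon and n triangles: V = 28 + 1 = 29, E = 2·28 = 56, F = 28 + 1 = 29.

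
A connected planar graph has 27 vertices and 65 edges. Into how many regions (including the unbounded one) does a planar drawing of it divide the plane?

Euler's formula for a connected plane graph: V − E + F = 2, so F = 2 − 27 + 65 = 40.

40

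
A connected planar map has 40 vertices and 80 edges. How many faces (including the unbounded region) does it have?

Euler's formula for a connected plane graph: V − E + F = 2, so F = 2 − 40 + 80 = 42.

42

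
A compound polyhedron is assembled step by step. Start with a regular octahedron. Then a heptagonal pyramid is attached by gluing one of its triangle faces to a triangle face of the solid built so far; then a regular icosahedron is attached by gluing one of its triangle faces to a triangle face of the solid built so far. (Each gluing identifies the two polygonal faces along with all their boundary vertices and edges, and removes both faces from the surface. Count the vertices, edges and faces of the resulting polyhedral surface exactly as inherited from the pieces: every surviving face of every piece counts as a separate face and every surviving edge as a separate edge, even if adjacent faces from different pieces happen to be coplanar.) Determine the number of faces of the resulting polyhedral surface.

32

A regular octahedron: V=6, E=12, F=8.
Attach a heptagonal pyramid (V=8, E=14, F=8) along a 3-gon: merge 3 vertices and 3 edges, delete both glued faces → V=11, E=23, F=14.
Attach a regular icosahedron (V=12, E=30, F=20) along a 3-gon: merge 3 vertices and 3 edges, delete both glued faces → V=20, E=50, F=32.
Check: V − E + F = 20 − 50 + 32 = 2.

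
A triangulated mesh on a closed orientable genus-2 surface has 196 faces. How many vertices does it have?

χ = 2 − 2·2 = -2, and every face is a triangle so 3F = 2E.
E = 3·196/2 = 294. Then V = -2 + E − F = -2 + 294 − 196 = 96.

96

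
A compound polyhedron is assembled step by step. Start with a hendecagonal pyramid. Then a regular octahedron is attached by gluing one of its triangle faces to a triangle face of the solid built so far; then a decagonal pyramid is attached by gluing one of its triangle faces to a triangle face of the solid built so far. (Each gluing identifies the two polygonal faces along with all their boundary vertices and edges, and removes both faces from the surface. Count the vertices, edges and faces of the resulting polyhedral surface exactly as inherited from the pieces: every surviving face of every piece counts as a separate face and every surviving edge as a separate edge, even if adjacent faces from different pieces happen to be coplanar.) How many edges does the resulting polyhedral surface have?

48

A hendecagonal pyramid: V=12, E=22, F=12.
Attach a regular octahedron (V=6, E=12, F=8) along a 3-gon: merge 3 vertices and 3 edges, delete both glued faces → V=15, E=31, F=18.
Attach a decagonal pyramid (V=11, E=20, F=11) along a 3-gon: merge 3 vertices and 3 edges, delete both glued faces → V=23, E=48, F=27.
Check: V − E + F = 23 − 48 + 27 = 2.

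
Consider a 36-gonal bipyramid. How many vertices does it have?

38

A bipyramid over an n-gon has 2n triangular faces and n + 2 vertices: V = 36 + 2 = 38, E = 3·36 = 108, F = 2·36 = 72.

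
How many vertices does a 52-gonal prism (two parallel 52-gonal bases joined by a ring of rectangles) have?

104

A prism on an n-gon has two n-gon bases and n rectangular sides: V = 2·52 = 104, E = 3·52 = 156, F = 52 + 2 = 54.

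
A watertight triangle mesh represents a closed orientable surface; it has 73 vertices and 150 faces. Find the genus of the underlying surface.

2

Every face is a triangle, so 2E = 3·150 = 450, giving E = 225.
χ = V − E + F = 73 − 225 + 150 = -2.
For a closed orientable surface χ = 2 − 2g, so g = (2 − (-2))/2 = 2.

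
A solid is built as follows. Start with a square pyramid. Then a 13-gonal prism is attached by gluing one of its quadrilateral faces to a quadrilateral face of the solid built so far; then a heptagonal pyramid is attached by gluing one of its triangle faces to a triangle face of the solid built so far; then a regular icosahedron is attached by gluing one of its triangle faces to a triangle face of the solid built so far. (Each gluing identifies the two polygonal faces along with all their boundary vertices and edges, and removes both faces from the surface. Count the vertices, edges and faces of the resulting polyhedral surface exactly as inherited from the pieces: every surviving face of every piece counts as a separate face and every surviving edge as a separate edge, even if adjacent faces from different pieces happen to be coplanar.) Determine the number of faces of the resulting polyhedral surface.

A square pyramid: V=5, E=8, F=5.
Attach a 13-gonal prism (V=26, E=39, F=15) along a 4-gon: merge 4 vertices and 4 edges, delete both glued faces → V=27, E=43, F=18.
Attach a heptagonal pyramid (V=8, E=14, F=8) along a 3-gon: merge 3 vertices and 3 edges, delete both glued faces → V=32, E=54, F=24.
Attach a regular icosahedron (V=12, E=30, F=20) along a 3-gon: merge 3 vertices and 3 edges, delete both glued faces → V=41, E=81, F=42.
Check: V − E + F = 41 − 81 + 42 = 2.

42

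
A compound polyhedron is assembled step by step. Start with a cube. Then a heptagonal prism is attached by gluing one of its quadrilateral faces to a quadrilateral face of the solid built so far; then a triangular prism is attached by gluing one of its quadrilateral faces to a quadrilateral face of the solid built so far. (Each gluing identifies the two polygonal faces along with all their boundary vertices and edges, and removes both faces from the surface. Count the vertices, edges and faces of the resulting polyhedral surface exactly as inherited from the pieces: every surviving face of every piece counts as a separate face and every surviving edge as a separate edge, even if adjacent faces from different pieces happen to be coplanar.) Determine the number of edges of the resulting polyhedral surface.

A cube: V=8, E=12, F=6.
Attach a heptagonal prism (V=14, E=21, F=9) along a 4-gon: merge 4 vertices and 4 edges, delete both glued faces → V=18, E=29, F=13.
Attach a triangular prism (V=6, E=9, F=5) along a 4-gon: merge 4 vertices and 4 edges, delete both glued faces → V=20, E=34, F=16.
Check: V − E + F = 20 − 34 + 16 = 2.

34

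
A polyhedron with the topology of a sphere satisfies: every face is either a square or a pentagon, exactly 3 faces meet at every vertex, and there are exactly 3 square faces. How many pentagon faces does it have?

Let x be the number of pentagons; then F = 3 + x.
Edge–face incidences: 2E = 4·3 + 5·x = 12 + 5x.
Every vertex has degree 3, so 3V = 2E.
Euler: V − E + F = 2 ⇒ (2E)/3 − E + (3 + x) = 2.
Multiply by 6: 2·(2E) − 3·(2E) + 6·(3 + x) = 12, i.e. 18 + 6x − (12 + 5x) = 12.
Collecting terms: x + 6 = 12, so x = 6.
Then 2E = 12 + 5·6 = 42, so E = 21, V = 2E/3 = 14, F = 3 + 6 = 9.

6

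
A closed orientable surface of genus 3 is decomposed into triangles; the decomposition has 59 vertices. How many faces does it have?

χ = 2 − 2·3 = -4, and every face is a triangle so 3F = 2E.
V − E + F = -4 with E = 3F/2 gives 59 − (3/2 − 1)·F = -4, so F = 126 and E = 189.

126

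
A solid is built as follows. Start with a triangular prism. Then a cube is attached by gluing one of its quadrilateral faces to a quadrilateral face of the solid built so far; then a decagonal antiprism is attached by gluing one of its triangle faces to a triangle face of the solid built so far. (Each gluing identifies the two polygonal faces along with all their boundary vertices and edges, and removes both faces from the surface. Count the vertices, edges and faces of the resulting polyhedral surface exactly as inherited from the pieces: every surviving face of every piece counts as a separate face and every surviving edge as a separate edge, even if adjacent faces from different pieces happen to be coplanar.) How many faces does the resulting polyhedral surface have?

A triangular prism: V=6, E=9, F=5.
Attach a cube (V=8, E=12, F=6) along a 4-gon: merge 4 vertices and 4 edges, delete both glued faces → V=10, E=17, F=9.
Attach a decagonal antiprism (V=20, E=40, F=22) along a 3-gon: merge 3 vertices and 3 edges, delete both glued faces → V=27, E=54, F=29.
Check: V − E + F = 27 − 54 + 29 = 2.

29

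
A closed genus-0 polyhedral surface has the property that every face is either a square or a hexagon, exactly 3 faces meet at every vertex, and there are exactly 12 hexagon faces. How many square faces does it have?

6

Let x be the number of squares; then F = 12 + x.
Edge–face incidences: 2E = 6·12 + 4·x = 72 + 4x.
Every vertex has degree 3, so 3V = 2E.
Euler: V − E + F = 2 ⇒ (2E)/3 − E + (12 + x) = 2.
Multiply by 6: 2·(2E) − 3·(2E) + 6·(12 + x) = 12, i.e. 72 + 6x − (72 + 4x) = 12.
Collecting terms: 2x = 12, so x = 6.
Then 2E = 72 + 4·6 = 96, so E = 48, V = 2E/3 = 32, F = 12 + 6 = 18.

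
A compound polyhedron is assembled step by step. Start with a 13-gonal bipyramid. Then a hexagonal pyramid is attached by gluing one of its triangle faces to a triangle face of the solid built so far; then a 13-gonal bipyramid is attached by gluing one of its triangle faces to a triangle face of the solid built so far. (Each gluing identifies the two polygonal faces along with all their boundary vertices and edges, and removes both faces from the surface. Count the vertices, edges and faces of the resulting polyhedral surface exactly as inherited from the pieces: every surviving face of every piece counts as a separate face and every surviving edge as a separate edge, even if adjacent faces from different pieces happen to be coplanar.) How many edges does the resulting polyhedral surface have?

A 13-gonal bipyramid: V=15, E=39, F=26.
Attach a hexagonal pyramid (V=7, E=12, F=7) along a 3-gon: merge 3 vertices and 3 edges, delete both glued faces → V=19, E=48, F=31.
Attach a 13-gonal bipyramid (V=15, E=39, F=26) along a 3-gon: merge 3 vertices and 3 edges, delete both glued faces → V=31, E=84, F=55.
Check: V − E + F = 31 − 84 + 55 = 2.

84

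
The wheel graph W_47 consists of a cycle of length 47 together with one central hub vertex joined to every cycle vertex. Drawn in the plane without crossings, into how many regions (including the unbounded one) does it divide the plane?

W_47 has V = 47 + 1 = 48 vertices and E = 2·47 = 94 edges.
By Euler's formula F = 2 − V + E = 2 − 48 + 94 = 48.

48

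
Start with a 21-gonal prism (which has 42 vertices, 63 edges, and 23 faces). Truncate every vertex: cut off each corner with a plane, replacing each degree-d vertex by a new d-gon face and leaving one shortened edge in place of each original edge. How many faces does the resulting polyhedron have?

Truncation replaces each original edge-end by a new vertex, so V′ = 2E = 126.
Each original edge survives, and each old vertex of degree d contributes d new edges; summing degrees gives Σd = 2E, so E′ = E + 2E = 3E = 189.
Each original face survives and each original vertex becomes one new face: F′ = F + V = 65.

65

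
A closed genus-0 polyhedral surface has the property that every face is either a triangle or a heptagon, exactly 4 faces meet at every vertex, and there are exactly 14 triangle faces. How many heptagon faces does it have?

Let x be the number of heptagons; then F = 14 + x.
Edge–face incidences: 2E = 3·14 + 7·x = 42 + 7x.
Every vertex has degree 4, so 4V = 2E.
Euler: V − E + F = 2 ⇒ (2E)/4 − E + (14 + x) = 2.
Multiply by 8: 2·(2E) − 4·(2E) + 8·(14 + x) = 16, i.e. 112 + 8x − 2·(42 + 7x) = 16.
Collecting terms: −6x + 28 = 16, so −6x = −12, so x = 2.
Then 2E = 42 + 7·2 = 56, so E = 28, V = 2E/4 = 14, F = 14 + 2 = 16.

2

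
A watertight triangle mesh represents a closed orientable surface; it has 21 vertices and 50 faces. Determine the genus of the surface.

3

Every face is a triangle, so 2E = 3·50 = 150, giving E = 75.
χ = V − E + F = 21 − 75 + 50 = -4.
For a closed orientable surface χ = 2 − 2g, so g = (2 − (-4))/2 = 3.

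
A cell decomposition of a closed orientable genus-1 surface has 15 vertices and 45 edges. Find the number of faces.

30

For a closed orientable surface of genus 1, χ = 2 − 2·1 = 0.
F = 0 − V + E = 0 − 15 + 45 = 30.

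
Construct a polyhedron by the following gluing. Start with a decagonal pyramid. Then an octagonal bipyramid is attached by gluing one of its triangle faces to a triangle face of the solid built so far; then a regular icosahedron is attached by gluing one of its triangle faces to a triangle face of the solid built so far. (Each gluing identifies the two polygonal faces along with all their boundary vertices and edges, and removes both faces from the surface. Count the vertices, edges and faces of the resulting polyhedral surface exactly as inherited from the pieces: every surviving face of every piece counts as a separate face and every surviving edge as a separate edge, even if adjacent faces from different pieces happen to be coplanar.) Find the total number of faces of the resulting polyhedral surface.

A decagonal pyramid: V=11, E=20, F=11.
Attach an octagonal bipyramid (V=10, E=24, F=16) along a 3-gon: merge 3 vertices and 3 edges, delete both glued faces → V=18, E=41, F=25.
Attach a regular icosahedron (V=12, E=30, F=20) along a 3-gon: merge 3 vertices and 3 edges, delete both glued faces → V=27, E=68, F=43.
Check: V − E + F = 27 − 68 + 43 = 2.

43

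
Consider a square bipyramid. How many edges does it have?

12

A bipyramid over an n-gon has 2n triangular faces and n + 2 vertices: V = 4 + 2 = 6, E = 3·4 = 12, F = 2·4 = 8.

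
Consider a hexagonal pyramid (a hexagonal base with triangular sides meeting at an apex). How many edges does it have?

12

A pyramid on an n-gon base has one n-gon and n triangles: V = 6 + 1 = 7, E = 2·6 = 12, F = 6 + 1 = 7.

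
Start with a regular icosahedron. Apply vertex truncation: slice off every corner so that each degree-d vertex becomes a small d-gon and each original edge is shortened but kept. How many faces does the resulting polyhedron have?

32

The base solid has V = 12, E = 30, F = 20.
Truncation replaces each original edge-end by a new vertex, so V′ = 2E = 60.
Each original edge survives, and each old vertex of degree d contributes d new edges; summing degrees gives Σd = 2E, so E′ = E + 2E = 3E = 90.
Each original face survives and each original vertex becomes one new face: F′ = F + V = 32.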